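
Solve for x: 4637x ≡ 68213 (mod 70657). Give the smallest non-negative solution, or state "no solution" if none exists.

First find gcd(4637, 70657):
70657 = 15×4637 + 1102
4637 = 4×1102 + 229
1102 = 4×229 + 186
229 = 1×186 + 43
186 = 4×43 + 14
43 = 3×14 + 1
14 = 14×1 + 0
gcd = 1, so a unique solution mod 70657 exists.
Back-substitute for the Bézout coefficients:
1 = 43 − 3·14
1 = −3·186 + 13·43
1 = 13·229 − 16·186
1 = −16·1102 + 77·229
1 = 77·4637 − 324·1102
1 = −324·70657 + 4937·4637
So 4637·(4937) ≡ 1 (mod 70657), giving 4637⁻¹ ≡ 4937.
x ≡ 4637⁻¹·68213 ≡ 4937·68213 ≡ 16319 (mod 70657).

16319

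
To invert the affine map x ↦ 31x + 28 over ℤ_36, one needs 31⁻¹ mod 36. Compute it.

7

gcd(36, 31) by repeated division:
36 = 1*31 + 5
31 = 6*5 + 1
5 = 5*1 + 0
Since gcd(31, 36) = 1, back-substitute to write 1 as a combination:
1 = 31 − 6·5
1 = −6·36 + 7·31
So 31·7 ≡ 1 (mod 36).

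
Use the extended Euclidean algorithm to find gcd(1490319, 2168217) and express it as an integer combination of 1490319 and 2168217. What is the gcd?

9

Apply Euclid's algorithm to 2168217 and 1490319:
2168217 = 1·1490319 + 677898
1490319 = 2·677898 + 134523
677898 = 5·134523 + 5283
134523 = 25·5283 + 2448
5283 = 2·2448 + 387
2448 = 6·387 + 126
387 = 3·126 + 9
126 = 14·9 + 0
gcd(1490319, 2168217) = 9.
Express as a combination:
9 = 387 − 3·126
9 = −3·2448 + 19·387
9 = 19·5283 − 41·2448
9 = −41·134523 + 1044·5283
9 = 1044·677898 − 5261·134523
9 = −5261·1490319 + 11566·677898
9 = 11566·2168217 − 16827·1490319
So 9 = (11566)·2168217 + (-16827)·1490319.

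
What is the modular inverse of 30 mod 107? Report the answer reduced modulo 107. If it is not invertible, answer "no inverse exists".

Apply the Euclidean algorithm to 107 and 30:
107 = 3×30 + 17
30 = 1×17 + 13
17 = 1×13 + 4
13 = 3×4 + 1
4 = 4×1 + 0
The gcd is 1. Working backward:
1 = 13 − 3·4
1 = −3·17 + 4·13
1 = 4·30 − 7·17
1 = −7·107 + 25·30
So 30·25 ≡ 1 (mod 107).

25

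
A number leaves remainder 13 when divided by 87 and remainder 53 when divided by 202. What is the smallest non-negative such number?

2275

Write x = 13 + 87·k. Then 87·k ≡ 53 − 13 ≡ 40 (mod 202).
Need 87⁻¹ mod 202. Extended Euclid on (202, 87):
202 = 2*87 + 28
87 = 3*28 + 3
28 = 9*3 + 1
3 = 3*1 + 0
Back-substitute:
1 = 28 − 9·3
1 = −9·87 + 28·28
1 = 28·202 − 65·87
87⁻¹ ≡ 137 (mod 202), so k ≡ 137·40 ≡ 26 (mod 202).
x = 13 + 87·26 = 2275.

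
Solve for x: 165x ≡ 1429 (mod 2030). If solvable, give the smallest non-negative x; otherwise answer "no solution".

gcd(165, 2030):
2030 = 12*165 + 50
165 = 3*50 + 15
50 = 3*15 + 5
15 = 3*5 + 0
gcd = 5, but 5 ∤ 1429, so the congruence has no solution.

no solution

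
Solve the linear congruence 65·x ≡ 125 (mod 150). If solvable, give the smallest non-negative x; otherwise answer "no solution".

First find gcd(65, 150):
150 = 2·65 + 20
65 = 3·20 + 5
20 = 4·5 + 0
gcd = 5 and 5 | 125, so solutions exist. Divide through by 5: 13x ≡ 25 (mod 30).
Now find 13⁻¹ mod 30:
30 = 2*13 + 4
13 = 3*4 + 1
4 = 4*1 + 0
Back-substitute:
1 = 13 − 3·4
1 = −3·30 + 7·13
So 13⁻¹ ≡ 7 (mod 30).
Then x ≡ 7·25 ≡ 25 (mod 30); the smallest non-negative solution is x = 25.

25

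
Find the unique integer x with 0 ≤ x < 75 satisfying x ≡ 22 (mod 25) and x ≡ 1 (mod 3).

22

Write x = 22 + 25·k. Then 25·k ≡ 1 − 22 ≡ 0 (mod 3).
Need 25⁻¹ mod 3. Extended Euclid on (3, 1):
3 = 3·1 + 0
25⁻¹ ≡ 1 (mod 3), so k ≡ 1·0 ≡ 0 (mod 3).
x = 22 + 25·0 = 22.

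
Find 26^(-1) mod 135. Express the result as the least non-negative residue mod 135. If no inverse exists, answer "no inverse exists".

26

Extended Euclidean algorithm:
135 = 5*26 + 5
26 = 5*5 + 1
5 = 5*1 + 0
Since gcd(26, 135) = 1, back-substitute to write 1 as a combination:
1 = 26 − 5·5
1 = −5·135 + 26·26
So 26·26 ≡ 1 (mod 135).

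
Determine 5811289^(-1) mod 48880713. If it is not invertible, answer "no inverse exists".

Run Euclid on (48880713, 5811289):
48880713 = 8×5811289 + 2390401
5811289 = 2×2390401 + 1030487
2390401 = 2×1030487 + 329427
1030487 = 3×329427 + 42206
329427 = 7×42206 + 33985
42206 = 1×33985 + 8221
33985 = 4×8221 + 1101
8221 = 7×1101 + 514
1101 = 2×514 + 73
514 = 7×73 + 3
73 = 24×3 + 1
3 = 3×1 + 0
The gcd is 1. Working backward:
1 = 73 − 24·3
1 = −24·514 + 169·73
1 = 169·1101 − 362·514
1 = −362·8221 + 2703·1101
1 = 2703·33985 − 11174·8221
1 = −11174·42206 + 13877·33985
1 = 13877·329427 − 108313·42206
1 = −108313·1030487 + 338816·329427
1 = 338816·2390401 − 785945·1030487
1 = −785945·5811289 + 1910706·2390401
1 = 1910706·48880713 − 16071593·5811289
Hence 5811289⁻¹ ≡ -16071593 ≡ 32809120 (mod 48880713).

32809120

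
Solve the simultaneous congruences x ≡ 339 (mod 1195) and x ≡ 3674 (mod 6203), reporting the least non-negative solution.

Write x = 339 + 1195·k. Then 1195·k ≡ 3674 − 339 ≡ 3335 (mod 6203).
Need 1195⁻¹ mod 6203. Extended Euclid on (6203, 1195):
6203 = 5·1195 + 228
1195 = 5·228 + 55
228 = 4·55 + 8
55 = 6·8 + 7
8 = 1·7 + 1
7 = 7·1 + 0
Back-substitute:
1 = 8 − 7
1 = −55 + 7·8
1 = 7·228 − 29·55
1 = −29·1195 + 152·228
1 = 152·6203 − 789·1195
1195⁻¹ ≡ 5414 (mod 6203), so k ≡ 5414·3335 ≡ 4960 (mod 6203).
x = 339 + 1195·4960 = 5927539.

5927539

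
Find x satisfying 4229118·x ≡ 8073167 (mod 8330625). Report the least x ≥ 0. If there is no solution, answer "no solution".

no solution

gcd(4229118, 8330625):
8330625 = 1×4229118 + 4101507
4229118 = 1×4101507 + 127611
4101507 = 32×127611 + 17955
127611 = 7×17955 + 1926
17955 = 9×1926 + 621
1926 = 3×621 + 63
621 = 9×63 + 54
63 = 1×54 + 9
54 = 6×9 + 0
gcd = 9, but 9 ∤ 8073167, so the congruence has no solution.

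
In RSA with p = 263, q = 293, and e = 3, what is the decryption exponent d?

φ(n) = (p−1)(q−1) = 262·292 = 76504.
Need d with 3·d ≡ 1 (mod 76504). Apply the extended Euclidean algorithm:
76504 = 25501*3 + 1
3 = 3*1 + 0
Back-substitute:
1 = 76504 − 25501·3
So 3·(-25501) ≡ 1 (mod 76504), hence d ≡ -25501 ≡ 51003 (mod 76504).

51003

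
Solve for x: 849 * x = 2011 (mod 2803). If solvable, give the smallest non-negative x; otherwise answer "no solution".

First find gcd(849, 2803):
2803 = 3*849 + 256
849 = 3*256 + 81
256 = 3*81 + 13
81 = 6*13 + 3
13 = 4*3 + 1
3 = 3*1 + 0
gcd = 1, so a unique solution mod 2803 exists.
Back-substitute for the Bézout coefficients:
1 = 13 − 4·3
1 = −4·81 + 25·13
1 = 25·256 − 79·81
1 = −79·849 + 262·256
1 = 262·2803 − 865·849
So 849·(-865) ≡ 1 (mod 2803), giving 849⁻¹ ≡ 1938.
x ≡ 849⁻¹·2011 ≡ 1938·2011 ≡ 1148 (mod 2803).

1148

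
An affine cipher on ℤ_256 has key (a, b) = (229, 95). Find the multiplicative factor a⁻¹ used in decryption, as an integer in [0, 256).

gcd(256, 229) by repeated division:
256 = 1*229 + 27
229 = 8*27 + 13
27 = 2*13 + 1
13 = 13*1 + 0
The gcd is 1. Working backward:
1 = 27 − 2·13
1 = −2·229 + 17·27
1 = 17·256 − 19·229
Thus 229·(-19) ≡ 1 (mod 256); reducing, -19 mod 256 = 237.

237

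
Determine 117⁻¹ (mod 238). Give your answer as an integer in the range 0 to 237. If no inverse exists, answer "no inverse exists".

Run Euclid on (238, 117):
238 = 2·117 + 4
117 = 29·4 + 1
4 = 4·1 + 0
Since gcd(117, 238) = 1, back-substitute to write 1 as a combination:
1 = 117 − 29·4
1 = −29·238 + 59·117
So 117·59 ≡ 1 (mod 238).

59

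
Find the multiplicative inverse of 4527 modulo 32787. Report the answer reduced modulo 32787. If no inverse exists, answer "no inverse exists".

Compute gcd(4527, 32787):
32787 = 7×4527 + 1098
4527 = 4×1098 + 135
1098 = 8×135 + 18
135 = 7×18 + 9
18 = 2×9 + 0
gcd(4527, 32787) = 9 ≠ 1, so 4527 has no multiplicative inverse modulo 32787.

no inverse exists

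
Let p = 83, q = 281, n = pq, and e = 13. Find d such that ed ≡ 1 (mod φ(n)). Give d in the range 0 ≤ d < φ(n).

φ(n) = (p−1)(q−1) = 82·280 = 22960.
Need d with 13·d ≡ 1 (mod 22960). Apply the extended Euclidean algorithm:
22960 = 1766×13 + 2
13 = 6×2 + 1
2 = 2×1 + 0
Back-substitute:
1 = 13 − 6·2
1 = −6·22960 + 10597·13
So 13·10597 ≡ 1 (mod 22960), hence d = 10597.

10597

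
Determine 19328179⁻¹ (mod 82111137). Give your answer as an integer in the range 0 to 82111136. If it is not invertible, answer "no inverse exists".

Extended Euclidean algorithm:
82111137 = 4·19328179 + 4798421
19328179 = 4·4798421 + 134495
4798421 = 35·134495 + 91096
134495 = 1·91096 + 43399
91096 = 2·43399 + 4298
43399 = 10·4298 + 419
4298 = 10·419 + 108
419 = 3·108 + 95
108 = 1·95 + 13
95 = 7·13 + 4
13 = 3·4 + 1
4 = 4·1 + 0
Since gcd(19328179, 82111137) = 1, back-substitute to write 1 as a combination:
1 = 13 − 3·4
1 = −3·95 + 22·13
1 = 22·108 − 25·95
1 = −25·419 + 97·108
1 = 97·4298 − 995·419
1 = −995·43399 + 10047·4298
1 = 10047·91096 − 21089·43399
1 = −21089·134495 + 31136·91096
1 = 31136·4798421 − 1110849·134495
1 = −1110849·19328179 + 4474532·4798421
1 = 4474532·82111137 − 19008977·19328179
So 19328179·(-19008977) ≡ 1 (mod 82111137), and -19008977 ≡ 63102160 (mod 82111137).

63102160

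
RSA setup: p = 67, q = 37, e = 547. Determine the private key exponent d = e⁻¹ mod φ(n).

139

φ(n) = (p−1)(q−1) = 66·36 = 2376.
Need d with 547·d ≡ 1 (mod 2376). Apply the extended Euclidean algorithm:
2376 = 4×547 + 188
547 = 2×188 + 171
188 = 1×171 + 17
171 = 10×17 + 1
17 = 17×1 + 0
Back-substitute:
1 = 171 − 10·17
1 = −10·188 + 11·171
1 = 11·547 − 32·188
1 = −32·2376 + 139·547
So 547·139 ≡ 1 (mod 2376), hence d = 139.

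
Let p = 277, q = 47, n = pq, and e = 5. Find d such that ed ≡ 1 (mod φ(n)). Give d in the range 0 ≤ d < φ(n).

10157

φ(n) = (p−1)(q−1) = 276·46 = 12696.
Need d with 5·d ≡ 1 (mod 12696). Apply the extended Euclidean algorithm:
12696 = 2539*5 + 1
5 = 5*1 + 0
Back-substitute:
1 = 12696 − 2539·5
So 5·(-2539) ≡ 1 (mod 12696), hence d ≡ -2539 ≡ 10157 (mod 12696).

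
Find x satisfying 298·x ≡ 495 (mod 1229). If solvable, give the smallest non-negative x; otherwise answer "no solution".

179

First find gcd(298, 1229):
1229 = 4×298 + 37
298 = 8×37 + 2
37 = 18×2 + 1
2 = 2×1 + 0
gcd = 1, so a unique solution mod 1229 exists.
Back-substitute for the Bézout coefficients:
1 = 37 − 18·2
1 = −18·298 + 145·37
1 = 145·1229 − 598·298
So 298·(-598) ≡ 1 (mod 1229), giving 298⁻¹ ≡ 631.
x ≡ 298⁻¹·495 ≡ 631·495 ≡ 179 (mod 1229).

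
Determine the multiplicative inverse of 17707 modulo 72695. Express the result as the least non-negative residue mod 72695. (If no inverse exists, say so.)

Apply the Euclidean algorithm to 72695 and 17707:
72695 = 4*17707 + 1867
17707 = 9*1867 + 904
1867 = 2*904 + 59
904 = 15*59 + 19
59 = 3*19 + 2
19 = 9*2 + 1
2 = 2*1 + 0
Since gcd(17707, 72695) = 1, back-substitute to write 1 as a combination:
1 = 19 − 9·2
1 = −9·59 + 28·19
1 = 28·904 − 429·59
1 = −429·1867 + 886·904
1 = 886·17707 − 8403·1867
1 = −8403·72695 + 34498·17707
So 17707·34498 ≡ 1 (mod 72695).

34498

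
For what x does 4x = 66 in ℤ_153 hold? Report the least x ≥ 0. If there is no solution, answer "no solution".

93

First find gcd(4, 153):
153 = 38·4 + 1
4 = 4·1 + 0
gcd = 1, so a unique solution mod 153 exists.
Back-substitute for the Bézout coefficients:
1 = 153 − 38·4
So 4·(-38) ≡ 1 (mod 153), giving 4⁻¹ ≡ 115.
x ≡ 4⁻¹·66 ≡ 115·66 ≡ 93 (mod 153).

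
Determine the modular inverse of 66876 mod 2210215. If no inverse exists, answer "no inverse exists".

Extended Euclidean algorithm:
2210215 = 33·66876 + 3307
66876 = 20·3307 + 736
3307 = 4·736 + 363
736 = 2·363 + 10
363 = 36·10 + 3
10 = 3·3 + 1
3 = 3·1 + 0
Since gcd(66876, 2210215) = 1, back-substitute to write 1 as a combination:
1 = 10 − 3·3
1 = −3·363 + 109·10
1 = 109·736 − 221·363
1 = −221·3307 + 993·736
1 = 993·66876 − 20081·3307
1 = −20081·2210215 + 663666·66876
So 66876·663666 ≡ 1 (mod 2210215).

663666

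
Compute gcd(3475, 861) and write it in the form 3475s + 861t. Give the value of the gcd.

Euclidean algorithm:
3475 = 4·861 + 31
861 = 27·31 + 24
31 = 1·24 + 7
24 = 3·7 + 3
7 = 2·3 + 1
3 = 3·1 + 0
gcd(3475, 861) = 1.
Express as a combination:
1 = 7 − 2·3
1 = −2·24 + 7·7
1 = 7·31 − 9·24
1 = −9·861 + 250·31
1 = 250·3475 − 1009·861
So 1 = (250)·3475 + (-1009)·861.

1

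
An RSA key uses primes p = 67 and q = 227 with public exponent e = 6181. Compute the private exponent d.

10273

φ(n) = (p−1)(q−1) = 66·226 = 14916.
Need d with 6181·d ≡ 1 (mod 14916). Apply the extended Euclidean algorithm:
14916 = 2×6181 + 2554
6181 = 2×2554 + 1073
2554 = 2×1073 + 408
1073 = 2×408 + 257
408 = 1×257 + 151
257 = 1×151 + 106
151 = 1×106 + 45
106 = 2×45 + 16
45 = 2×16 + 13
16 = 1×13 + 3
13 = 4×3 + 1
3 = 3×1 + 0
Back-substitute:
1 = 13 − 4·3
1 = −4·16 + 5·13
1 = 5·45 − 14·16
1 = −14·106 + 33·45
1 = 33·151 − 47·106
1 = −47·257 + 80·151
1 = 80·408 − 127·257
1 = −127·1073 + 334·408
1 = 334·2554 − 795·1073
1 = −795·6181 + 1924·2554
1 = 1924·14916 − 4643·6181
So 6181·(-4643) ≡ 1 (mod 14916), hence d ≡ -4643 ≡ 10273 (mod 14916).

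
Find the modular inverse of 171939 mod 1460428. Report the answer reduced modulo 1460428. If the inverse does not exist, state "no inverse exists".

374291

Run Euclid on (1460428, 171939):
1460428 = 8*171939 + 84916
171939 = 2*84916 + 2107
84916 = 40*2107 + 636
2107 = 3*636 + 199
636 = 3*199 + 39
199 = 5*39 + 4
39 = 9*4 + 3
4 = 1*3 + 1
3 = 3*1 + 0
The gcd is 1. Working backward:
1 = 4 − 3
1 = −39 + 10·4
1 = 10·199 − 51·39
1 = −51·636 + 163·199
1 = 163·2107 − 540·636
1 = −540·84916 + 21763·2107
1 = 21763·171939 − 44066·84916
1 = −44066·1460428 + 374291·171939
So 171939·374291 ≡ 1 (mod 1460428).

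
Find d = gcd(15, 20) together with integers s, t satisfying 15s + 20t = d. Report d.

Repeated division:
20 = 1·15 + 5
15 = 3·5 + 0
gcd(15, 20) = 5.
Working backward:
5 = 20 − 15
So 5 = (1)·20 + (-1)·15.

5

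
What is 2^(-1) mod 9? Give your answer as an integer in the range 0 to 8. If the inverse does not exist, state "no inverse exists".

5

Apply the Euclidean algorithm to 9 and 2:
9 = 4*2 + 1
2 = 2*1 + 0
Since gcd(2, 9) = 1, back-substitute to write 1 as a combination:
1 = 9 − 4·2
So 2·(-4) ≡ 1 (mod 9), and -4 ≡ 5 (mod 9).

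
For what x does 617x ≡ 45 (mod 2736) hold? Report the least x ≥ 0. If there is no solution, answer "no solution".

2133

First find gcd(617, 2736):
2736 = 4·617 + 268
617 = 2·268 + 81
268 = 3·81 + 25
81 = 3·25 + 6
25 = 4·6 + 1
6 = 6·1 + 0
gcd = 1, so a unique solution mod 2736 exists.
Back-substitute for the Bézout coefficients:
1 = 25 − 4·6
1 = −4·81 + 13·25
1 = 13·268 − 43·81
1 = −43·617 + 99·268
1 = 99·2736 − 439·617
So 617·(-439) ≡ 1 (mod 2736), giving 617⁻¹ ≡ 2297.
x ≡ 617⁻¹·45 ≡ 2297·45 ≡ 2133 (mod 2736).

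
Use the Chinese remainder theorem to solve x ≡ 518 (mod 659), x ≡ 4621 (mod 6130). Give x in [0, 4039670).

2720211

Write x = 518 + 659·k. Then 659·k ≡ 4621 − 518 ≡ 4103 (mod 6130).
Need 659⁻¹ mod 6130. Extended Euclid on (6130, 659):
6130 = 9*659 + 199
659 = 3*199 + 62
199 = 3*62 + 13
62 = 4*13 + 10
13 = 1*10 + 3
10 = 3*3 + 1
3 = 3*1 + 0
Back-substitute:
1 = 10 − 3·3
1 = −3·13 + 4·10
1 = 4·62 − 19·13
1 = −19·199 + 61·62
1 = 61·659 − 202·199
1 = −202·6130 + 1879·659
659⁻¹ ≡ 1879 (mod 6130), so k ≡ 1879·4103 ≡ 4127 (mod 6130).
x = 518 + 659·4127 = 2720211.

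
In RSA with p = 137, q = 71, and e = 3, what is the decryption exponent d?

6347

φ(n) = (p−1)(q−1) = 136·70 = 9520.
Need d with 3·d ≡ 1 (mod 9520). Apply the extended Euclidean algorithm:
9520 = 3173*3 + 1
3 = 3*1 + 0
Back-substitute:
1 = 9520 − 3173·3
So 3·(-3173) ≡ 1 (mod 9520), hence d ≡ -3173 ≡ 6347 (mod 9520).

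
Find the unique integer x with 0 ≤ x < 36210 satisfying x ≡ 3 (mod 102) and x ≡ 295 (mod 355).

15915

Write x = 3 + 102·k. Then 102·k ≡ 295 − 3 ≡ 292 (mod 355).
Need 102⁻¹ mod 355. Extended Euclid on (355, 102):
355 = 3·102 + 49
102 = 2·49 + 4
49 = 12·4 + 1
4 = 4·1 + 0
Back-substitute:
1 = 49 − 12·4
1 = −12·102 + 25·49
1 = 25·355 − 87·102
102⁻¹ ≡ 268 (mod 355), so k ≡ 268·292 ≡ 156 (mod 355).
x = 3 + 102·156 = 15915.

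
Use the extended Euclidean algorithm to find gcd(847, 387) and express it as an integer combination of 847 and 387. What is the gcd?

1

Repeated division:
847 = 2*387 + 73
387 = 5*73 + 22
73 = 3*22 + 7
22 = 3*7 + 1
7 = 7*1 + 0
gcd(847, 387) = 1.
Express as a combination:
1 = 22 − 3·7
1 = −3·73 + 10·22
1 = 10·387 − 53·73
1 = −53·847 + 116·387
So 1 = (-53)·847 + (116)·387.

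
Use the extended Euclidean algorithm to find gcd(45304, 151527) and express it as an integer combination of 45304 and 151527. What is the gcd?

Euclidean algorithm:
151527 = 3×45304 + 15615
45304 = 2×15615 + 14074
15615 = 1×14074 + 1541
14074 = 9×1541 + 205
1541 = 7×205 + 106
205 = 1×106 + 99
106 = 1×99 + 7
99 = 14×7 + 1
7 = 7×1 + 0
gcd(45304, 151527) = 1.
Back-substituting:
1 = 99 − 14·7
1 = −14·106 + 15·99
1 = 15·205 − 29·106
1 = −29·1541 + 218·205
1 = 218·14074 − 1991·1541
1 = −1991·15615 + 2209·14074
1 = 2209·45304 − 6409·15615
1 = −6409·151527 + 21436·45304
So 1 = (-6409)·151527 + (21436)·45304.

1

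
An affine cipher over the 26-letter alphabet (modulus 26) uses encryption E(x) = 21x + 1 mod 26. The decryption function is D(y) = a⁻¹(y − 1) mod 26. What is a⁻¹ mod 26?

5

Run Euclid on (26, 21):
26 = 1*21 + 5
21 = 4*5 + 1
5 = 5*1 + 0
gcd = 1, so the inverse exists. Back-substitute:
1 = 21 − 4·5
1 = −4·26 + 5·21
So 21·5 ≡ 1 (mod 26).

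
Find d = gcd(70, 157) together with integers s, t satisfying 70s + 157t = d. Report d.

1

Apply Euclid's algorithm to 157 and 70:
157 = 2·70 + 17
70 = 4·17 + 2
17 = 8·2 + 1
2 = 2·1 + 0
gcd(70, 157) = 1.
Express as a combination:
1 = 17 − 8·2
1 = −8·70 + 33·17
1 = 33·157 − 74·70
So 1 = (33)·157 + (-74)·70.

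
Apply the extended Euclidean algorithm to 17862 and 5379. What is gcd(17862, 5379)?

Euclidean algorithm:
17862 = 3*5379 + 1725
5379 = 3*1725 + 204
1725 = 8*204 + 93
204 = 2*93 + 18
93 = 5*18 + 3
18 = 6*3 + 0
gcd(17862, 5379) = 3.
Express as a combination:
3 = 93 − 5·18
3 = −5·204 + 11·93
3 = 11·1725 − 93·204
3 = −93·5379 + 290·1725
3 = 290·17862 − 963·5379
So 3 = (290)·17862 + (-963)·5379.

3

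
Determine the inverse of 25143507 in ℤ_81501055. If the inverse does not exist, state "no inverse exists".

Run Euclid on (81501055, 25143507):
81501055 = 3*25143507 + 6070534
25143507 = 4*6070534 + 861371
6070534 = 7*861371 + 40937
861371 = 21*40937 + 1694
40937 = 24*1694 + 281
1694 = 6*281 + 8
281 = 35*8 + 1
8 = 8*1 + 0
The gcd is 1. Working backward:
1 = 281 − 35·8
1 = −35·1694 + 211·281
1 = 211·40937 − 5099·1694
1 = −5099·861371 + 107290·40937
1 = 107290·6070534 − 756129·861371
1 = −756129·25143507 + 3131806·6070534
1 = 3131806·81501055 − 10151547·25143507
Thus 25143507·(-10151547) ≡ 1 (mod 81501055); reducing, -10151547 mod 81501055 = 71349508.

71349508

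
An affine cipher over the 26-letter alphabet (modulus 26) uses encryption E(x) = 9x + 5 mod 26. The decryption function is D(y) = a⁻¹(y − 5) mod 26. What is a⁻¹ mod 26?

Run Euclid on (26, 9):
26 = 2×9 + 8
9 = 1×8 + 1
8 = 8×1 + 0
The gcd is 1. Working backward:
1 = 9 − 8
1 = −26 + 3·9
So 9·3 ≡ 1 (mod 26).

3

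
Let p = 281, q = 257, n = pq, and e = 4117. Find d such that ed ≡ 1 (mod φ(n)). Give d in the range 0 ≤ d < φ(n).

φ(n) = (p−1)(q−1) = 280·256 = 71680.
Need d with 4117·d ≡ 1 (mod 71680). Apply the extended Euclidean algorithm:
71680 = 17*4117 + 1691
4117 = 2*1691 + 735
1691 = 2*735 + 221
735 = 3*221 + 72
221 = 3*72 + 5
72 = 14*5 + 2
5 = 2*2 + 1
2 = 2*1 + 0
Back-substitute:
1 = 5 − 2·2
1 = −2·72 + 29·5
1 = 29·221 − 89·72
1 = −89·735 + 296·221
1 = 296·1691 − 681·735
1 = −681·4117 + 1658·1691
1 = 1658·71680 − 28867·4117
So 4117·(-28867) ≡ 1 (mod 71680), hence d ≡ -28867 ≡ 42813 (mod 71680).

42813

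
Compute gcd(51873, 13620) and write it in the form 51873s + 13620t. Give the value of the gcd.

3

Repeated division:
51873 = 3×13620 + 11013
13620 = 1×11013 + 2607
11013 = 4×2607 + 585
2607 = 4×585 + 267
585 = 2×267 + 51
267 = 5×51 + 12
51 = 4×12 + 3
12 = 4×3 + 0
gcd(51873, 13620) = 3.
Back-substituting:
3 = 51 − 4·12
3 = −4·267 + 21·51
3 = 21·585 − 46·267
3 = −46·2607 + 205·585
3 = 205·11013 − 866·2607
3 = −866·13620 + 1071·11013
3 = 1071·51873 − 4079·13620
So 3 = (1071)·51873 + (-4079)·13620.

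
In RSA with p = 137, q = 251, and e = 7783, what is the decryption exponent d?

φ(n) = (p−1)(q−1) = 136·250 = 34000.
Need d with 7783·d ≡ 1 (mod 34000). Apply the extended Euclidean algorithm:
34000 = 4·7783 + 2868
7783 = 2·2868 + 2047
2868 = 1·2047 + 821
2047 = 2·821 + 405
821 = 2·405 + 11
405 = 36·11 + 9
11 = 1·9 + 2
9 = 4·2 + 1
2 = 2·1 + 0
Back-substitute:
1 = 9 − 4·2
1 = −4·11 + 5·9
1 = 5·405 − 184·11
1 = −184·821 + 373·405
1 = 373·2047 − 930·821
1 = −930·2868 + 1303·2047
1 = 1303·7783 − 3536·2868
1 = −3536·34000 + 15447·7783
So 7783·15447 ≡ 1 (mod 34000), hence d = 15447.

15447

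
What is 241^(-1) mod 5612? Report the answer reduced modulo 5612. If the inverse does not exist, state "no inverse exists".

gcd(5612, 241) by repeated division:
5612 = 23*241 + 69
241 = 3*69 + 34
69 = 2*34 + 1
34 = 34*1 + 0
The gcd is 1. Working backward:
1 = 69 − 2·34
1 = −2·241 + 7·69
1 = 7·5612 − 163·241
So 241·(-163) ≡ 1 (mod 5612), and -163 ≡ 5449 (mod 5612).

5449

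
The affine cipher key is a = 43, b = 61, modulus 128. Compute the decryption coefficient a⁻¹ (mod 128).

3

Apply the Euclidean algorithm to 128 and 43:
128 = 2×43 + 42
43 = 1×42 + 1
42 = 42×1 + 0
gcd = 1, so the inverse exists. Back-substitute:
1 = 43 − 42
1 = −128 + 3·43
So 43·3 ≡ 1 (mod 128).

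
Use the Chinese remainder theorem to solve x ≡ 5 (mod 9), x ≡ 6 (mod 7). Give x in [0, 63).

Write x = 5 + 9·k. Then 9·k ≡ 6 − 5 ≡ 1 (mod 7).
Need 9⁻¹ mod 7. Extended Euclid on (7, 2):
7 = 3×2 + 1
2 = 2×1 + 0
Back-substitute:
1 = 7 − 3·2
9⁻¹ ≡ 4 (mod 7), so k ≡ 4·1 ≡ 4 (mod 7).
x = 5 + 9·4 = 41.

41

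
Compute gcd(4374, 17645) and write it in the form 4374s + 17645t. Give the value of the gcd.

Euclidean algorithm:
17645 = 4×4374 + 149
4374 = 29×149 + 53
149 = 2×53 + 43
53 = 1×43 + 10
43 = 4×10 + 3
10 = 3×3 + 1
3 = 3×1 + 0
gcd(4374, 17645) = 1.
Working backward:
1 = 10 − 3·3
1 = −3·43 + 13·10
1 = 13·53 − 16·43
1 = −16·149 + 45·53
1 = 45·4374 − 1321·149
1 = −1321·17645 + 5329·4374
So 1 = (-1321)·17645 + (5329)·4374.

1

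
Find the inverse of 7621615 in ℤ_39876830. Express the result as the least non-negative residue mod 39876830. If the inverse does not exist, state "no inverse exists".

Euclidean algorithm on 39876830, 7621615:
39876830 = 5*7621615 + 1768755
7621615 = 4*1768755 + 546595
1768755 = 3*546595 + 128970
546595 = 4*128970 + 30715
128970 = 4*30715 + 6110
30715 = 5*6110 + 165
6110 = 37*165 + 5
165 = 33*5 + 0
The gcd is 5, not 1, hence no inverse exists.

no inverse exists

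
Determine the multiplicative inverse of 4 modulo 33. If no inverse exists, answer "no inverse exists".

Extended Euclidean algorithm:
33 = 8·4 + 1
4 = 4·1 + 0
The gcd is 1. Working backward:
1 = 33 − 8·4
Hence 4⁻¹ ≡ -8 ≡ 25 (mod 33).

25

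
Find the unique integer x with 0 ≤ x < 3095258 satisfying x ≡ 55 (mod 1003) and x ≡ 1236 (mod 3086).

Write x = 55 + 1003·k. Then 1003·k ≡ 1236 − 55 ≡ 1181 (mod 3086).
Need 1003⁻¹ mod 3086. Extended Euclid on (3086, 1003):
3086 = 3·1003 + 77
1003 = 13·77 + 2
77 = 38·2 + 1
2 = 2·1 + 0
Back-substitute:
1 = 77 − 38·2
1 = −38·1003 + 495·77
1 = 495·3086 − 1523·1003
1003⁻¹ ≡ 1563 (mod 3086), so k ≡ 1563·1181 ≡ 475 (mod 3086).
x = 55 + 1003·475 = 476480.

476480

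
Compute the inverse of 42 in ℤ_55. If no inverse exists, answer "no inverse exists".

Run Euclid on (55, 42):
55 = 1*42 + 13
42 = 3*13 + 3
13 = 4*3 + 1
3 = 3*1 + 0
gcd = 1, so the inverse exists. Back-substitute:
1 = 13 − 4·3
1 = −4·42 + 13·13
1 = 13·55 − 17·42
So 42·(-17) ≡ 1 (mod 55), and -17 ≡ 38 (mod 55).

38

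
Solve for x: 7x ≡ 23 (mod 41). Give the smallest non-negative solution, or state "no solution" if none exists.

First find gcd(7, 41):
41 = 5×7 + 6
7 = 1×6 + 1
6 = 6×1 + 0
gcd = 1, so a unique solution mod 41 exists.
Back-substitute for the Bézout coefficients:
1 = 7 − 6
1 = −41 + 6·7
So 7·(6) ≡ 1 (mod 41), giving 7⁻¹ ≡ 6.
x ≡ 7⁻¹·23 ≡ 6·23 ≡ 15 (mod 41).

15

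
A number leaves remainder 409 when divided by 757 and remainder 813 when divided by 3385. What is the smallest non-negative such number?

Write x = 409 + 757·k. Then 757·k ≡ 813 − 409 ≡ 404 (mod 3385).
Need 757⁻¹ mod 3385. Extended Euclid on (3385, 757):
3385 = 4*757 + 357
757 = 2*357 + 43
357 = 8*43 + 13
43 = 3*13 + 4
13 = 3*4 + 1
4 = 4*1 + 0
Back-substitute:
1 = 13 − 3·4
1 = −3·43 + 10·13
1 = 10·357 − 83·43
1 = −83·757 + 176·357
1 = 176·3385 − 787·757
757⁻¹ ≡ 2598 (mod 3385), so k ≡ 2598·404 ≡ 242 (mod 3385).
x = 409 + 757·242 = 183603.

183603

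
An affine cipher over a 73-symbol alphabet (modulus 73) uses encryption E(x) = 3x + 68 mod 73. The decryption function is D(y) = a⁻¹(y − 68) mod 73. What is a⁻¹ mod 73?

Extended Euclidean algorithm:
73 = 24×3 + 1
3 = 3×1 + 0
gcd = 1, so the inverse exists. Back-substitute:
1 = 73 − 24·3
Thus 3·(-24) ≡ 1 (mod 73); reducing, -24 mod 73 = 49.

49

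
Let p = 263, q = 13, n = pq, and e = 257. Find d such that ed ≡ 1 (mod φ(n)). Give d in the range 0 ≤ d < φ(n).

φ(n) = (p−1)(q−1) = 262·12 = 3144.
Need d with 257·d ≡ 1 (mod 3144). Apply the extended Euclidean algorithm:
3144 = 12·257 + 60
257 = 4·60 + 17
60 = 3·17 + 9
17 = 1·9 + 8
9 = 1·8 + 1
8 = 8·1 + 0
Back-substitute:
1 = 9 − 8
1 = −17 + 2·9
1 = 2·60 − 7·17
1 = −7·257 + 30·60
1 = 30·3144 − 367·257
So 257·(-367) ≡ 1 (mod 3144), hence d ≡ -367 ≡ 2777 (mod 3144).

2777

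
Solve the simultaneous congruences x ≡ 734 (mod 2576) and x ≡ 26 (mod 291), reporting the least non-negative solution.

Write x = 734 + 2576·k. Then 2576·k ≡ 26 − 734 ≡ 165 (mod 291).
Need 2576⁻¹ mod 291. Extended Euclid on (291, 248):
291 = 1·248 + 43
248 = 5·43 + 33
43 = 1·33 + 10
33 = 3·10 + 3
10 = 3·3 + 1
3 = 3·1 + 0
Back-substitute:
1 = 10 − 3·3
1 = −3·33 + 10·10
1 = 10·43 − 13·33
1 = −13·248 + 75·43
1 = 75·291 − 88·248
2576⁻¹ ≡ 203 (mod 291), so k ≡ 203·165 ≡ 30 (mod 291).
x = 734 + 2576·30 = 78014.

78014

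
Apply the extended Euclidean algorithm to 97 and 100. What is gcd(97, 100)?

Repeated division:
100 = 1×97 + 3
97 = 32×3 + 1
3 = 3×1 + 0
gcd(97, 100) = 1.
Back-substituting:
1 = 97 − 32·3
1 = −32·100 + 33·97
So 1 = (-32)·100 + (33)·97.

1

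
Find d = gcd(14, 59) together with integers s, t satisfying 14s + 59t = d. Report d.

1

Euclidean algorithm:
59 = 4×14 + 3
14 = 4×3 + 2
3 = 1×2 + 1
2 = 2×1 + 0
gcd(14, 59) = 1.
Back-substituting:
1 = 3 − 2
1 = −14 + 5·3
1 = 5·59 − 21·14
So 1 = (5)·59 + (-21)·14.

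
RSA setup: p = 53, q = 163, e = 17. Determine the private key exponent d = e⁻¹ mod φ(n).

φ(n) = (p−1)(q−1) = 52·162 = 8424.
Need d with 17·d ≡ 1 (mod 8424). Apply the extended Euclidean algorithm:
8424 = 495·17 + 9
17 = 1·9 + 8
9 = 1·8 + 1
8 = 8·1 + 0
Back-substitute:
1 = 9 − 8
1 = −17 + 2·9
1 = 2·8424 − 991·17
So 17·(-991) ≡ 1 (mod 8424), hence d ≡ -991 ≡ 7433 (mod 8424).

7433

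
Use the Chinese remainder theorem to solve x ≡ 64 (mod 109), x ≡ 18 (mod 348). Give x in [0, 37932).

Write x = 64 + 109·k. Then 109·k ≡ 18 − 64 ≡ 302 (mod 348).
Need 109⁻¹ mod 348. Extended Euclid on (348, 109):
348 = 3·109 + 21
109 = 5·21 + 4
21 = 5·4 + 1
4 = 4·1 + 0
Back-substitute:
1 = 21 − 5·4
1 = −5·109 + 26·21
1 = 26·348 − 83·109
109⁻¹ ≡ 265 (mod 348), so k ≡ 265·302 ≡ 338 (mod 348).
x = 64 + 109·338 = 36906.

36906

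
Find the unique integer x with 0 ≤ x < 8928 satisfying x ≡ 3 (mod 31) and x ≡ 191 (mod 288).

Write x = 3 + 31·k. Then 31·k ≡ 191 − 3 ≡ 188 (mod 288).
Need 31⁻¹ mod 288. Extended Euclid on (288, 31):
288 = 9·31 + 9
31 = 3·9 + 4
9 = 2·4 + 1
4 = 4·1 + 0
Back-substitute:
1 = 9 − 2·4
1 = −2·31 + 7·9
1 = 7·288 − 65·31
31⁻¹ ≡ 223 (mod 288), so k ≡ 223·188 ≡ 164 (mod 288).
x = 3 + 31·164 = 5087.

5087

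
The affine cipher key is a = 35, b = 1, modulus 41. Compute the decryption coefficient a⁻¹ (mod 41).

34

Run Euclid on (41, 35):
41 = 1*35 + 6
35 = 5*6 + 5
6 = 1*5 + 1
5 = 5*1 + 0
gcd = 1, so the inverse exists. Back-substitute:
1 = 6 − 5
1 = −35 + 6·6
1 = 6·41 − 7·35
Thus 35·(-7) ≡ 1 (mod 41); reducing, -7 mod 41 = 34.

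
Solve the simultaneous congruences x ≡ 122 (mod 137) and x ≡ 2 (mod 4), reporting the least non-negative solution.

122

Write x = 122 + 137·k. Then 137·k ≡ 2 − 122 ≡ 0 (mod 4).
Need 137⁻¹ mod 4. Extended Euclid on (4, 1):
4 = 4×1 + 0
137⁻¹ ≡ 1 (mod 4), so k ≡ 1·0 ≡ 0 (mod 4).
x = 122 + 137·0 = 122.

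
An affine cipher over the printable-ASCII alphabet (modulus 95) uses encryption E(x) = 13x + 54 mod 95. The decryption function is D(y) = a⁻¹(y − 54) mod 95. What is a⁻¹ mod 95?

gcd(95, 13) by repeated division:
95 = 7×13 + 4
13 = 3×4 + 1
4 = 4×1 + 0
The gcd is 1. Working backward:
1 = 13 − 3·4
1 = −3·95 + 22·13
So 13·22 ≡ 1 (mod 95).

22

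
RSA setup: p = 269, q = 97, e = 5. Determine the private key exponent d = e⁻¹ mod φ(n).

φ(n) = (p−1)(q−1) = 268·96 = 25728.
Need d with 5·d ≡ 1 (mod 25728). Apply the extended Euclidean algorithm:
25728 = 5145*5 + 3
5 = 1*3 + 2
3 = 1*2 + 1
2 = 2*1 + 0
Back-substitute:
1 = 3 − 2
1 = −5 + 2·3
1 = 2·25728 − 10291·5
So 5·(-10291) ≡ 1 (mod 25728), hence d ≡ -10291 ≡ 15437 (mod 25728).

15437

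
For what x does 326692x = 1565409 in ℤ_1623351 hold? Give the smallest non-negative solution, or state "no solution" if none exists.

796311

First find gcd(326692, 1623351):
1623351 = 4*326692 + 316583
326692 = 1*316583 + 10109
316583 = 31*10109 + 3204
10109 = 3*3204 + 497
3204 = 6*497 + 222
497 = 2*222 + 53
222 = 4*53 + 10
53 = 5*10 + 3
10 = 3*3 + 1
3 = 3*1 + 0
gcd = 1, so a unique solution mod 1623351 exists.
Back-substitute for the Bézout coefficients:
1 = 10 − 3·3
1 = −3·53 + 16·10
1 = 16·222 − 67·53
1 = −67·497 + 150·222
1 = 150·3204 − 967·497
1 = −967·10109 + 3051·3204
1 = 3051·316583 − 95548·10109
1 = −95548·326692 + 98599·316583
1 = 98599·1623351 − 489944·326692
So 326692·(-489944) ≡ 1 (mod 1623351), giving 326692⁻¹ ≡ 1133407.
x ≡ 326692⁻¹·1565409 ≡ 1133407·1565409 ≡ 796311 (mod 1623351).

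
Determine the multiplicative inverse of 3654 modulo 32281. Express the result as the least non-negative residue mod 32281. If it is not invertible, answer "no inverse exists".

Apply the Euclidean algorithm to 32281 and 3654:
32281 = 8*3654 + 3049
3654 = 1*3049 + 605
3049 = 5*605 + 24
605 = 25*24 + 5
24 = 4*5 + 4
5 = 1*4 + 1
4 = 4*1 + 0
Since gcd(3654, 32281) = 1, back-substitute to write 1 as a combination:
1 = 5 − 4
1 = −24 + 5·5
1 = 5·605 − 126·24
1 = −126·3049 + 635·605
1 = 635·3654 − 761·3049
1 = −761·32281 + 6723·3654
So 3654·6723 ≡ 1 (mod 32281).

6723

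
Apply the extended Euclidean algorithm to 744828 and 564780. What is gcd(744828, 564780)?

Apply Euclid's algorithm to 744828 and 564780:
744828 = 1*564780 + 180048
564780 = 3*180048 + 24636
180048 = 7*24636 + 7596
24636 = 3*7596 + 1848
7596 = 4*1848 + 204
1848 = 9*204 + 12
204 = 17*12 + 0
gcd(744828, 564780) = 12.
Working backward:
12 = 1848 − 9·204
12 = −9·7596 + 37·1848
12 = 37·24636 − 120·7596
12 = −120·180048 + 877·24636
12 = 877·564780 − 2751·180048
12 = −2751·744828 + 3628·564780
So 12 = (-2751)·744828 + (3628)·564780.

12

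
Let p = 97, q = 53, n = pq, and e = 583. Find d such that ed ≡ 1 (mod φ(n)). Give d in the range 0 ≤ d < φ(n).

4855

φ(n) = (p−1)(q−1) = 96·52 = 4992.
Need d with 583·d ≡ 1 (mod 4992). Apply the extended Euclidean algorithm:
4992 = 8×583 + 328
583 = 1×328 + 255
328 = 1×255 + 73
255 = 3×73 + 36
73 = 2×36 + 1
36 = 36×1 + 0
Back-substitute:
1 = 73 − 2·36
1 = −2·255 + 7·73
1 = 7·328 − 9·255
1 = −9·583 + 16·328
1 = 16·4992 − 137·583
So 583·(-137) ≡ 1 (mod 4992), hence d ≡ -137 ≡ 4855 (mod 4992).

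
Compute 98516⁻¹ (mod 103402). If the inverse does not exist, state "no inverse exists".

no inverse exists

Compute gcd(98516, 103402):
103402 = 1×98516 + 4886
98516 = 20×4886 + 796
4886 = 6×796 + 110
796 = 7×110 + 26
110 = 4×26 + 6
26 = 4×6 + 2
6 = 3×2 + 0
gcd(98516, 103402) = 2 ≠ 1, so 98516 has no multiplicative inverse modulo 103402.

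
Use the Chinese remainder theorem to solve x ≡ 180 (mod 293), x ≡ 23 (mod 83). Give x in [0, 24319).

Write x = 180 + 293·k. Then 293·k ≡ 23 − 180 ≡ 9 (mod 83).
Need 293⁻¹ mod 83. Extended Euclid on (83, 44):
83 = 1·44 + 39
44 = 1·39 + 5
39 = 7·5 + 4
5 = 1·4 + 1
4 = 4·1 + 0
Back-substitute:
1 = 5 − 4
1 = −39 + 8·5
1 = 8·44 − 9·39
1 = −9·83 + 17·44
293⁻¹ ≡ 17 (mod 83), so k ≡ 17·9 ≡ 70 (mod 83).
x = 180 + 293·70 = 20690.

20690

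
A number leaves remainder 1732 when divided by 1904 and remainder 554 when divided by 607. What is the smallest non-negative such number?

Write x = 1732 + 1904·k. Then 1904·k ≡ 554 − 1732 ≡ 36 (mod 607).
Need 1904⁻¹ mod 607. Extended Euclid on (607, 83):
607 = 7·83 + 26
83 = 3·26 + 5
26 = 5·5 + 1
5 = 5·1 + 0
Back-substitute:
1 = 26 − 5·5
1 = −5·83 + 16·26
1 = 16·607 − 117·83
1904⁻¹ ≡ 490 (mod 607), so k ≡ 490·36 ≡ 37 (mod 607).
x = 1732 + 1904·37 = 72180.

72180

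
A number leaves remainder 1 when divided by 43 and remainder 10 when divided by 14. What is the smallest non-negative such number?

Write x = 1 + 43·k. Then 43·k ≡ 10 − 1 ≡ 9 (mod 14).
Need 43⁻¹ mod 14. Extended Euclid on (14, 1):
14 = 14·1 + 0
43⁻¹ ≡ 1 (mod 14), so k ≡ 1·9 ≡ 9 (mod 14).
x = 1 + 43·9 = 388.

388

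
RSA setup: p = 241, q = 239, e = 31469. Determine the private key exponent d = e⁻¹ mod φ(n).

φ(n) = (p−1)(q−1) = 240·238 = 57120.
Need d with 31469·d ≡ 1 (mod 57120). Apply the extended Euclidean algorithm:
57120 = 1×31469 + 25651
31469 = 1×25651 + 5818
25651 = 4×5818 + 2379
5818 = 2×2379 + 1060
2379 = 2×1060 + 259
1060 = 4×259 + 24
259 = 10×24 + 19
24 = 1×19 + 5
19 = 3×5 + 4
5 = 1×4 + 1
4 = 4×1 + 0
Back-substitute:
1 = 5 − 4
1 = −19 + 4·5
1 = 4·24 − 5·19
1 = −5·259 + 54·24
1 = 54·1060 − 221·259
1 = −221·2379 + 496·1060
1 = 496·5818 − 1213·2379
1 = −1213·25651 + 5348·5818
1 = 5348·31469 − 6561·25651
1 = −6561·57120 + 11909·31469
So 31469·11909 ≡ 1 (mod 57120), hence d = 11909.

11909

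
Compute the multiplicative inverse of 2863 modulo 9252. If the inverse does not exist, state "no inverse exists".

Run Euclid on (9252, 2863):
9252 = 3·2863 + 663
2863 = 4·663 + 211
663 = 3·211 + 30
211 = 7·30 + 1
30 = 30·1 + 0
Since gcd(2863, 9252) = 1, back-substitute to write 1 as a combination:
1 = 211 − 7·30
1 = −7·663 + 22·211
1 = 22·2863 − 95·663
1 = −95·9252 + 307·2863
So 2863·307 ≡ 1 (mod 9252).

307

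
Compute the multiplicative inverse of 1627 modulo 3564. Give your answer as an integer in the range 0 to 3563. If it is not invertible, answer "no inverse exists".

Run Euclid on (3564, 1627):
3564 = 2·1627 + 310
1627 = 5·310 + 77
310 = 4·77 + 2
77 = 38·2 + 1
2 = 2·1 + 0
Since gcd(1627, 3564) = 1, back-substitute to write 1 as a combination:
1 = 77 − 38·2
1 = −38·310 + 153·77
1 = 153·1627 − 803·310
1 = −803·3564 + 1759·1627
So 1627·1759 ≡ 1 (mod 3564).

1759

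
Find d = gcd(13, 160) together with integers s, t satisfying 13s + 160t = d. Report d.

1

Apply Euclid's algorithm to 160 and 13:
160 = 12·13 + 4
13 = 3·4 + 1
4 = 4·1 + 0
gcd(13, 160) = 1.
Working backward:
1 = 13 − 3·4
1 = −3·160 + 37·13
So 1 = (-3)·160 + (37)·13.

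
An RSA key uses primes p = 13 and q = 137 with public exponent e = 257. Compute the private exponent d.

φ(n) = (p−1)(q−1) = 12·136 = 1632.
Need d with 257·d ≡ 1 (mod 1632). Apply the extended Euclidean algorithm:
1632 = 6*257 + 90
257 = 2*90 + 77
90 = 1*77 + 13
77 = 5*13 + 12
13 = 1*12 + 1
12 = 12*1 + 0
Back-substitute:
1 = 13 − 12
1 = −77 + 6·13
1 = 6·90 − 7·77
1 = −7·257 + 20·90
1 = 20·1632 − 127·257
So 257·(-127) ≡ 1 (mod 1632), hence d ≡ -127 ≡ 1505 (mod 1632).

1505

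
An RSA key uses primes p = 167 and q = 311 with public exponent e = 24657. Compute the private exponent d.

40933

φ(n) = (p−1)(q−1) = 166·310 = 51460.
Need d with 24657·d ≡ 1 (mod 51460). Apply the extended Euclidean algorithm:
51460 = 2×24657 + 2146
24657 = 11×2146 + 1051
2146 = 2×1051 + 44
1051 = 23×44 + 39
44 = 1×39 + 5
39 = 7×5 + 4
5 = 1×4 + 1
4 = 4×1 + 0
Back-substitute:
1 = 5 − 4
1 = −39 + 8·5
1 = 8·44 − 9·39
1 = −9·1051 + 215·44
1 = 215·2146 − 439·1051
1 = −439·24657 + 5044·2146
1 = 5044·51460 − 10527·24657
So 24657·(-10527) ≡ 1 (mod 51460), hence d ≡ -10527 ≡ 40933 (mod 51460).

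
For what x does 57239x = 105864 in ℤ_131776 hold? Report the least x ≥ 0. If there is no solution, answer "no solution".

35320

First find gcd(57239, 131776):
131776 = 2·57239 + 17298
57239 = 3·17298 + 5345
17298 = 3·5345 + 1263
5345 = 4·1263 + 293
1263 = 4·293 + 91
293 = 3·91 + 20
91 = 4·20 + 11
20 = 1·11 + 9
11 = 1·9 + 2
9 = 4·2 + 1
2 = 2·1 + 0
gcd = 1, so a unique solution mod 131776 exists.
Back-substitute for the Bézout coefficients:
1 = 9 − 4·2
1 = −4·11 + 5·9
1 = 5·20 − 9·11
1 = −9·91 + 41·20
1 = 41·293 − 132·91
1 = −132·1263 + 569·293
1 = 569·5345 − 2408·1263
1 = −2408·17298 + 7793·5345
1 = 7793·57239 − 25787·17298
1 = −25787·131776 + 59367·57239
So 57239·(59367) ≡ 1 (mod 131776), giving 57239⁻¹ ≡ 59367.
x ≡ 57239⁻¹·105864 ≡ 59367·105864 ≡ 35320 (mod 131776).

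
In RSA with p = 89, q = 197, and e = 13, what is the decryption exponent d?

φ(n) = (p−1)(q−1) = 88·196 = 17248.
Need d with 13·d ≡ 1 (mod 17248). Apply the extended Euclidean algorithm:
17248 = 1326×13 + 10
13 = 1×10 + 3
10 = 3×3 + 1
3 = 3×1 + 0
Back-substitute:
1 = 10 − 3·3
1 = −3·13 + 4·10
1 = 4·17248 − 5307·13
So 13·(-5307) ≡ 1 (mod 17248), hence d ≡ -5307 ≡ 11941 (mod 17248).

11941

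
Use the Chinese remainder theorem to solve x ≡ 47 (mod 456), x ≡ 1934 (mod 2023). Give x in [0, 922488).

372143

Write x = 47 + 456·k. Then 456·k ≡ 1934 − 47 ≡ 1887 (mod 2023).
Need 456⁻¹ mod 2023. Extended Euclid on (2023, 456):
2023 = 4×456 + 199
456 = 2×199 + 58
199 = 3×58 + 25
58 = 2×25 + 8
25 = 3×8 + 1
8 = 8×1 + 0
Back-substitute:
1 = 25 − 3·8
1 = −3·58 + 7·25
1 = 7·199 − 24·58
1 = −24·456 + 55·199
1 = 55·2023 − 244·456
456⁻¹ ≡ 1779 (mod 2023), so k ≡ 1779·1887 ≡ 816 (mod 2023).
x = 47 + 456·816 = 372143.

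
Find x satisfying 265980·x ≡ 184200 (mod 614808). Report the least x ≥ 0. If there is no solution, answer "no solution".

44150

First find gcd(265980, 614808):
614808 = 2*265980 + 82848
265980 = 3*82848 + 17436
82848 = 4*17436 + 13104
17436 = 1*13104 + 4332
13104 = 3*4332 + 108
4332 = 40*108 + 12
108 = 9*12 + 0
gcd = 12 and 12 | 184200, so solutions exist. Divide through by 12: 22165x ≡ 15350 (mod 51234).
Now find 22165⁻¹ mod 51234:
51234 = 2*22165 + 6904
22165 = 3*6904 + 1453
6904 = 4*1453 + 1092
1453 = 1*1092 + 361
1092 = 3*361 + 9
361 = 40*9 + 1
9 = 9*1 + 0
Back-substitute:
1 = 361 − 40·9
1 = −40·1092 + 121·361
1 = 121·1453 − 161·1092
1 = −161·6904 + 765·1453
1 = 765·22165 − 2456·6904
1 = −2456·51234 + 5677·22165
So 22165⁻¹ ≡ 5677 (mod 51234).
Then x ≡ 5677·15350 ≡ 44150 (mod 51234); the smallest non-negative solution is x = 44150.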